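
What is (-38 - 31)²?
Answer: 4761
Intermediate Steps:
(-38 - 31)² = (-69)² = 4761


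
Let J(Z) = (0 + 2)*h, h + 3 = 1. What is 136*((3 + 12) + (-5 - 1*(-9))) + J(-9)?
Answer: 2580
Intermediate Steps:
h = -2 (h = -3 + 1 = -2)
J(Z) = -4 (J(Z) = (0 + 2)*(-2) = 2*(-2) = -4)
136*((3 + 12) + (-5 - 1*(-9))) + J(-9) = 136*((3 + 12) + (-5 - 1*(-9))) - 4 = 136*(15 + (-5 + 9)) - 4 = 136*(15 + 4) - 4 = 136*19 - 4 = 2584 - 4 = 2580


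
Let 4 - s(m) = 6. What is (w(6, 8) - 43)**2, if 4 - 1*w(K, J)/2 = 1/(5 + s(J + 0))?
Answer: 11449/9 ≈ 1272.1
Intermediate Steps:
s(m) = -2 (s(m) = 4 - 1*6 = 4 - 6 = -2)
w(K, J) = 22/3 (w(K, J) = 8 - 2/(5 - 2) = 8 - 2/3 = 22/3)
(w(6, 8) - 43)**2 = (22/3 - 43)**2 = (-107/3)**2 = 11449/9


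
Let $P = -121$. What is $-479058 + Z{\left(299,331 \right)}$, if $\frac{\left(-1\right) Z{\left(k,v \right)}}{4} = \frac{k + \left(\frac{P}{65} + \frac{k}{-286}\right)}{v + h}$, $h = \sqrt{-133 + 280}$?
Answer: $- \frac{18738735743993}{39115505} + \frac{2963891 \sqrt{3}}{39115505} \approx -4.7906 \cdot 10^{5}$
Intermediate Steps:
$h = 7 \sqrt{3}$ ($h = \sqrt{147} = 7 \sqrt{3} \approx 12.124$)
$Z{\left(k,v \right)} = - \frac{4 \left(- \frac{121}{65} + \frac{285 k}{286}\right)}{v + 7 \sqrt{3}}$ ($Z{\left(k,v \right)} = - 4 \frac{k + \left(- \frac{121}{65} + \frac{k}{-286}\right)}{v + 7 \sqrt{3}} = - 4 \frac{k + \left(\left(-121\right) \frac{1}{65} + k \left(- \frac{1}{286}\right)\right)}{v + 7 \sqrt{3}} = - 4 \frac{k - \left(\frac{121}{65} + \frac{k}{286}\right)}{v + 7 \sqrt{3}} = - 4 \frac{- \frac{121}{65} + \frac{285 k}{286}}{v + 7 \sqrt{3}} = - \frac{4 \left(- \frac{121}{65} + \frac{285 k}{286}\right)}{v + 7 \sqrt{3}}$)
$-479058 + Z{\left(299,331 \right)} = -479058 + \frac{2 \left(2662 - 426075\right)}{715 \left(331 + 7 \sqrt{3}\right)} = -479058 + \frac{2}{715} \frac{1}{331 + 7 \sqrt{3}} \left(-423413\right) = -479058 - \frac{846826}{715 \left(331 + 7 \sqrt{3}\right)}$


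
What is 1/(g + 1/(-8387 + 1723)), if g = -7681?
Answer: -6664/51186185 ≈ -0.00013019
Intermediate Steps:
1/(g + 1/(-8387 + 1723)) = 1/(-7681 + 1/(-8387 + 1723)) = 1/(-7681 + 1/(-6664)) = 1/(-7681 - 1/6664) = 1/(-51186185/6664) = -6664/51186185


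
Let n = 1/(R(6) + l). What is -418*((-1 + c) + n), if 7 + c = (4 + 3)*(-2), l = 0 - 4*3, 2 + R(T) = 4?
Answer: 46189/5 ≈ 9237.8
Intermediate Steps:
R(T) = 2 (R(T) = -2 + 4 = 2)
l = -12 (l = 0 - 12 = -12)
n = -⅒ (n = 1/(2 - 12) = 1/(-10) = -⅒ ≈ -0.10000)
c = -21 (c = -7 + (4 + 3)*(-2) = -7 + 7*(-2) = -7 - 14 = -21)
-418*((-1 + c) + n) = -418*((-1 - 21) - ⅒) = -418*(-22 - ⅒) = -418*(-221)/10 = -1*(-46189/5) = 46189/5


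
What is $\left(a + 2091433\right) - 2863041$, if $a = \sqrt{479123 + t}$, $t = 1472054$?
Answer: $-771608 + \sqrt{1951177} \approx -7.7021 \cdot 10^{5}$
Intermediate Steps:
$a = \sqrt{1951177}$ ($a = \sqrt{479123 + 1472054} = \sqrt{1951177} \approx 1396.8$)
$\left(a + 2091433\right) - 2863041 = \left(\sqrt{1951177} + 2091433\right) - 2863041 = \left(2091433 + \sqrt{1951177}\right) - 2863041 = -771608 + \sqrt{1951177}$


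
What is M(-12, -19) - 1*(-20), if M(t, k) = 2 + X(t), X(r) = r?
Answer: 10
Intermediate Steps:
M(t, k) = 2 + t
M(-12, -19) - 1*(-20) = (2 - 12) - 1*(-20) = -10 + 20 = 10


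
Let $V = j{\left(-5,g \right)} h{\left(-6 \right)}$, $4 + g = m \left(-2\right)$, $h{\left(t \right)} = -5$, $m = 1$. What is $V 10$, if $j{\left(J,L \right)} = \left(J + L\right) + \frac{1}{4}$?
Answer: $\frac{1075}{2} \approx 537.5$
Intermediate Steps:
$g = -6$ ($g = -4 + 1 \left(-2\right) = -4 - 2 = -6$)
$j{\left(J,L \right)} = \frac{1}{4} + J + L$ ($j{\left(J,L \right)} = \left(J + L\right) + \frac{1}{4} = \frac{1}{4} + J + L$)
$V = \frac{215}{4}$ ($V = \left(\frac{1}{4} - 5 - 6\right) \left(-5\right) = \left(- \frac{43}{4}\right) \left(-5\right) = \frac{215}{4} \approx 53.75$)
$V 10 = \frac{215}{4} \cdot 10 = \frac{1075}{2}$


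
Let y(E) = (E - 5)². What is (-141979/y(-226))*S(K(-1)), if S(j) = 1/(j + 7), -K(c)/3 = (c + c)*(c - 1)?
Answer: 141979/266805 ≈ 0.53215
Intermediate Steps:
K(c) = -6*c*(-1 + c) (K(c) = -3*(c + c)*(c - 1) = -3*2*c*(-1 + c) = -6*c*(-1 + c))
S(j) = 1/(7 + j)
y(E) = (-5 + E)²
(-141979/y(-226))*S(K(-1)) = (-141979/(-5 - 226)²)/(7 + 6*(-1)*(1 - 1*(-1))) = (-141979/((-231)²))/(7 + 6*(-1)*(1 + 1)) = (-141979/53361)/(7 + 6*(-1)*2) = (-141979*1/53361)/(7 - 12) = -141979/53361/(-5) = -141979/53361*(-⅕) = 141979/266805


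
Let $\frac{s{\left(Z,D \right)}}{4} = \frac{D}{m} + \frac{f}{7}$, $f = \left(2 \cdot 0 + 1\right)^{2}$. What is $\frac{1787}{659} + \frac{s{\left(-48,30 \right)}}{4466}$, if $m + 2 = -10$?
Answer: $\frac{2537350}{936439} \approx 2.7096$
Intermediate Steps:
$f = 1$ ($f = \left(0 + 1\right)^{2} = 1^{2} = 1$)
$m = -12$ ($m = -2 - 10 = -12$)
$s{\left(Z,D \right)} = \frac{4}{7} - \frac{D}{3}$ ($s{\left(Z,D \right)} = 4 \left(\frac{D}{-12} + 1 \cdot \frac{1}{7}\right) = 4 \left(D \left(- \frac{1}{12}\right) + 1 \cdot \frac{1}{7}\right) = 4 \left(- \frac{D}{12} + \frac{1}{7}\right) = 4 \left(\frac{1}{7} - \frac{D}{12}\right) = \frac{4}{7} - \frac{D}{3}$)
$\frac{1787}{659} + \frac{s{\left(-48,30 \right)}}{4466} = \frac{1787}{659} + \frac{\frac{4}{7} - 10}{4466} = 1787 \cdot \frac{1}{659} + \left(\frac{4}{7} - 10\right) \frac{1}{4466} = \frac{1787}{659} - \frac{3}{1421} = \frac{2537350}{936439}$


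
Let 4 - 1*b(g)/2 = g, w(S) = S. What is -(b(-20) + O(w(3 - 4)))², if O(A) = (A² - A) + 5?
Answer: -3025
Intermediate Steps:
b(g) = 8 - 2*g
O(A) = 5 + A² - A
-(b(-20) + O(w(3 - 4)))² = -((8 - 2*(-20)) + (5 + (3 - 4)² - (3 - 4)))² = -((8 + 40) + (5 + (-1)² - 1*(-1)))² = -(48 + (5 + 1 + 1))² = -(48 + 7)² = -1*55² = -1*3025 = -3025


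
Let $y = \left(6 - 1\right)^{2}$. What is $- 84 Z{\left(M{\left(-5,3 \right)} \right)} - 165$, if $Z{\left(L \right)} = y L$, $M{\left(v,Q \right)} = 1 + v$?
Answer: $8235$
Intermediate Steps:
$y = 25$ ($y = 5^{2} = 25$)
$Z{\left(L \right)} = 25 L$
$- 84 Z{\left(M{\left(-5,3 \right)} \right)} - 165 = - 84 \cdot 25 \left(1 - 5\right) - 165 = - 84 \cdot 25 \left(-4\right) + \left(-226 + 61\right) = \left(-84\right) \left(-100\right) - 165 = 8400 - 165 = 8235$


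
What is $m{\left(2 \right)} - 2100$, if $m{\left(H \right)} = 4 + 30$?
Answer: $-2066$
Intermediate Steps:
$m{\left(H \right)} = 34$
$m{\left(2 \right)} - 2100 = 34 - 2100 = -2066$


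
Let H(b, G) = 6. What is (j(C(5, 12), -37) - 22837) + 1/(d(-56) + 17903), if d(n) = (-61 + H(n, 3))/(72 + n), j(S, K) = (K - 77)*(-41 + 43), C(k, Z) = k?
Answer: -6605654529/286393 ≈ -23065.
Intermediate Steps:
j(S, K) = -154 + 2*K (j(S, K) = (-77 + K)*2 = -154 + 2*K)
d(n) = -55/(72 + n) (d(n) = (-61 + 6)/(72 + n) = -55/(72 + n))
(j(C(5, 12), -37) - 22837) + 1/(d(-56) + 17903) = ((-154 + 2*(-37)) - 22837) + 1/(-55/(72 - 56) + 17903) = ((-154 - 74) - 22837) + 1/(-55/16 + 17903) = (-228 - 22837) + 1/(-55*1/16 + 17903) = -23065 + 1/(-55/16 + 17903) = -23065 + 1/(286393/16) = -23065 + 16/286393 = -6605654529/286393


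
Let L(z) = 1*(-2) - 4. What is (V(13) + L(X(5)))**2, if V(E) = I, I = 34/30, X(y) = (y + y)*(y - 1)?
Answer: 5329/225 ≈ 23.684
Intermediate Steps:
X(y) = 2*y*(-1 + y) (X(y) = (2*y)*(-1 + y) = 2*y*(-1 + y))
I = 17/15 (I = 34*(1/30) = 17/15 ≈ 1.1333)
V(E) = 17/15
L(z) = -6 (L(z) = -2 - 4 = -6)
(V(13) + L(X(5)))**2 = (17/15 - 6)**2 = (-73/15)**2 = 5329/225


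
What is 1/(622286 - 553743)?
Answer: 1/68543 ≈ 1.4589e-5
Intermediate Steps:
1/(622286 - 553743) = 1/68543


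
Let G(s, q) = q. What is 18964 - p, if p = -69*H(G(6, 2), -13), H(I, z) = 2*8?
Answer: 20068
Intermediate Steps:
H(I, z) = 16
p = -1104 (p = -69*16 = -1104)
18964 - p = 18964 - 1*(-1104) = 18964 + 1104 = 20068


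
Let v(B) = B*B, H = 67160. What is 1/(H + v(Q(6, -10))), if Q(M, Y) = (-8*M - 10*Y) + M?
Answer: 1/70524 ≈ 1.4180e-5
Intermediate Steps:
Q(M, Y) = -10*Y - 7*M (Q(M, Y) = (-10*Y - 8*M) + M = -10*Y - 7*M)
v(B) = B²
1/(H + v(Q(6, -10))) = 1/(67160 + (-10*(-10) - 7*6)²) = 1/(67160 + (100 - 42)²) = 1/(67160 + 58²) = 1/(67160 + 3364) = 1/70524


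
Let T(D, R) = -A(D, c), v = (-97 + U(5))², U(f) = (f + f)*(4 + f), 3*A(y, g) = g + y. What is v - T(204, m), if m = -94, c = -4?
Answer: 347/3 ≈ 115.67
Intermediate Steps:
A(y, g) = g/3 + y/3 (A(y, g) = (g + y)/3 = g/3 + y/3)
U(f) = 2*f*(4 + f) (U(f) = (2*f)*(4 + f) = 2*f*(4 + f))
v = 49 (v = (-97 + 2*5*(4 + 5))² = (-97 + 2*5*9)² = (-97 + 90)² = (-7)² = 49)
T(D, R) = 4/3 - D/3 (T(D, R) = -((⅓)*(-4) + D/3) = -(-4/3 + D/3) = 4/3 - D/3)
v - T(204, m) = 49 - (4/3 - ⅓*204) = 49 - (4/3 - 68) = 49 - 1*(-200/3) = 49 + 200/3 = 347/3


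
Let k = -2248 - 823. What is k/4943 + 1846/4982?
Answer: -3087472/12313013 ≈ -0.25075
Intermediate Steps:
k = -3071
k/4943 + 1846/4982 = -3071/4943 + 1846/4982 = -3071*1/4943 + 1846*(1/4982) = -3071/4943 + 923/2491 = -3087472/12313013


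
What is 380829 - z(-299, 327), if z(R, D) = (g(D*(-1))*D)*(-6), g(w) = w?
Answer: -260745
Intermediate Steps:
z(R, D) = 6*D² (z(R, D) = ((D*(-1))*D)*(-6) = ((-D)*D)*(-6) = -D²*(-6) = 6*D²)
380829 - z(-299, 327) = 380829 - 6*327² = 380829 - 6*106929 = 380829 - 1*641574 = 380829 - 641574 = -260745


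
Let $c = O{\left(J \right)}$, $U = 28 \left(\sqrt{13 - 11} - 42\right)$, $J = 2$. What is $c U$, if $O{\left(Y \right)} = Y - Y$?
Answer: $0$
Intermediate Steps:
$O{\left(Y \right)} = 0$
$U = -1176 + 28 \sqrt{2}$ ($U = 28 \left(\sqrt{2} - 42\right) = 28 \left(-42 + \sqrt{2}\right) = -1176 + 28 \sqrt{2} \approx -1136.4$)
$c = 0$
$c U = 0 \left(-1176 + 28 \sqrt{2}\right) = 0$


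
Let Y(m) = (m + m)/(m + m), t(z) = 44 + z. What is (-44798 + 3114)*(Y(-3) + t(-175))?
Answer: 5418920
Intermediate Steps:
Y(m) = 1 (Y(m) = (2*m)/((2*m)) = (2*m)*(1/(2*m)) = 1)
(-44798 + 3114)*(Y(-3) + t(-175)) = (-44798 + 3114)*(1 + (44 - 175)) = -41684*(1 - 131) = -41684*(-130) = 5418920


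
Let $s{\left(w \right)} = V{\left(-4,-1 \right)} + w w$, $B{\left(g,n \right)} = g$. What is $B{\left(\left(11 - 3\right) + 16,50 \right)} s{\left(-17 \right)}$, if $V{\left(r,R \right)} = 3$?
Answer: $7008$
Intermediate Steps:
$s{\left(w \right)} = 3 + w^{2}$ ($s{\left(w \right)} = 3 + w w = 3 + w^{2}$)
$B{\left(\left(11 - 3\right) + 16,50 \right)} s{\left(-17 \right)} = \left(\left(11 - 3\right) + 16\right) \left(3 + \left(-17\right)^{2}\right) = \left(8 + 16\right) \left(3 + 289\right) = 24 \cdot 292 = 7008$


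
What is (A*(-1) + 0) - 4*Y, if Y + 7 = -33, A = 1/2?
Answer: 319/2 ≈ 159.50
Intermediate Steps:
A = ½ ≈ 0.50000
Y = -40 (Y = -7 - 33 = -40)
(A*(-1) + 0) - 4*Y = ((½)*(-1) + 0) - 4*(-40) = (-½ + 0) + 160 = -½ + 160 = 319/2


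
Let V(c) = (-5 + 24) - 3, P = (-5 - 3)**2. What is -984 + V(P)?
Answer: -968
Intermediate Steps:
P = 64 (P = (-8)**2 = 64)
V(c) = 16 (V(c) = 19 - 3 = 16)
-984 + V(P) = -984 + 16 = -968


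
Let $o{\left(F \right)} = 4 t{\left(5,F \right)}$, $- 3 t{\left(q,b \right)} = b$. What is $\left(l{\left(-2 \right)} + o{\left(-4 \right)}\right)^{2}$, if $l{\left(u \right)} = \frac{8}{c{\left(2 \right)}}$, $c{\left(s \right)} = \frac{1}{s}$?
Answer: $\frac{4096}{9} \approx 455.11$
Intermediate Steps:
$t{\left(q,b \right)} = - \frac{b}{3}$
$o{\left(F \right)} = - \frac{4 F}{3}$ ($o{\left(F \right)} = 4 \left(- \frac{F}{3}\right) = - \frac{4 F}{3}$)
$l{\left(u \right)} = 16$ ($l{\left(u \right)} = \frac{8}{\frac{1}{2}} = 8 \frac{1}{\frac{1}{2}} = 8 \cdot 2 = 16$)
$\left(l{\left(-2 \right)} + o{\left(-4 \right)}\right)^{2} = \left(16 - - \frac{16}{3}\right)^{2} = \left(16 + \frac{16}{3}\right)^{2} = \left(\frac{64}{3}\right)^{2} = \frac{4096}{9}$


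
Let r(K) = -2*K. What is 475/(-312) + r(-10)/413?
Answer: -189935/128856 ≈ -1.4740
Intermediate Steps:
475/(-312) + r(-10)/413 = 475/(-312) - 2*(-10)/413 = 475*(-1/312) + 20*(1/413) = -475/312 + 20/413 = -189935/128856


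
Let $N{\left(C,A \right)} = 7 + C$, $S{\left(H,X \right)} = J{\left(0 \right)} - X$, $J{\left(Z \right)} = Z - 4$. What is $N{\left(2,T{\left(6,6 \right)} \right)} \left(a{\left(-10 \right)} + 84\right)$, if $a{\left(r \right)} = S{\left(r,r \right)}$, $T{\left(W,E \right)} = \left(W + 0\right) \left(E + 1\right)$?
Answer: $810$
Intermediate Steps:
$J{\left(Z \right)} = -4 + Z$
$T{\left(W,E \right)} = W \left(1 + E\right)$
$S{\left(H,X \right)} = -4 - X$ ($S{\left(H,X \right)} = \left(-4 + 0\right) - X = -4 - X$)
$a{\left(r \right)} = -4 - r$
$N{\left(2,T{\left(6,6 \right)} \right)} \left(a{\left(-10 \right)} + 84\right) = \left(7 + 2\right) \left(\left(-4 - -10\right) + 84\right) = 9 \left(\left(-4 + 10\right) + 84\right) = 9 \left(6 + 84\right) = 9 \cdot 90 = 810$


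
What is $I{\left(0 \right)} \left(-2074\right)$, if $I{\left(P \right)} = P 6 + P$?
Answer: $0$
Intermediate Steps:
$I{\left(P \right)} = 7 P$ ($I{\left(P \right)} = 6 P + P = 7 P$)
$I{\left(0 \right)} \left(-2074\right) = 7 \cdot 0 \left(-2074\right) = 0 \left(-2074\right) = 0$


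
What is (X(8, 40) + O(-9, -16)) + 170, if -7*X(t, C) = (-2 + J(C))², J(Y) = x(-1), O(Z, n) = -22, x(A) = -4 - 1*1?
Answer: 141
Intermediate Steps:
x(A) = -5 (x(A) = -4 - 1 = -5)
J(Y) = -5
X(t, C) = -7 (X(t, C) = -(-2 - 5)²/7 = -⅐*(-7)² = -⅐*49 = -7)
(X(8, 40) + O(-9, -16)) + 170 = (-7 - 22) + 170 = -29 + 170 = 141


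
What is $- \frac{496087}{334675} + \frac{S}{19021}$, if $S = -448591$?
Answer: $- \frac{159568263752}{6365853175} \approx -25.066$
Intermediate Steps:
$- \frac{496087}{334675} + \frac{S}{19021} = - \frac{496087}{334675} - \frac{448591}{19021} = - \frac{159568263752}{6365853175}$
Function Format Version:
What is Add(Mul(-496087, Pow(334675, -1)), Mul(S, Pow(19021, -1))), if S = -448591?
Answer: Rational(-159568263752, 6365853175) ≈ -25.066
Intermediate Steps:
Add(Mul(-496087, Pow(334675, -1)), Mul(S, Pow(19021, -1))) = Add(Mul(-496087, Pow(334675, -1)), Mul(-448591, Pow(19021, -1))) = Add(Mul(-496087, Rational(1, 334675)), Mul(-448591, Rational(1, 19021))) = Add(Rational(-496087, 334675), Rational(-448591, 19021)) = Rational(-159568263752, 6365853175)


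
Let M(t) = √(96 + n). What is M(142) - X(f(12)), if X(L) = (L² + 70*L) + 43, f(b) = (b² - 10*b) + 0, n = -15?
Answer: -2290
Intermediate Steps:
f(b) = b² - 10*b
M(t) = 9 (M(t) = √(96 - 15) = √81 = 9)
X(L) = 43 + L² + 70*L
M(142) - X(f(12)) = 9 - (43 + (12*(-10 + 12))² + 70*(12*(-10 + 12))) = 9 - (43 + (12*2)² + 70*(12*2)) = 9 - (43 + 24² + 70*24) = 9 - (43 + 576 + 1680) = 9 - 1*2299 = 9 - 2299 = -2290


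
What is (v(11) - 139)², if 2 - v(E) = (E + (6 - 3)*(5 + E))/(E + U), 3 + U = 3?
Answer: 2452356/121 ≈ 20267.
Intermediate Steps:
U = 0 (U = -3 + 3 = 0)
v(E) = 2 - (15 + 4*E)/E (v(E) = 2 - (E + (6 - 3)*(5 + E))/(E + 0) = 2 - (E + 3*(5 + E))/E = 2 - (E + (15 + 3*E))/E = 2 - (15 + 4*E)/E)
(v(11) - 139)² = ((-2 - 15/11) - 139)² = (-37/11 - 139)² = (-1566/11)² = 2452356/121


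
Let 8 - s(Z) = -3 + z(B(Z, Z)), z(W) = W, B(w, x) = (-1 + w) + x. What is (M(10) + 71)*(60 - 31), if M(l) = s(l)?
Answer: 1827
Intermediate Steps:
B(w, x) = -1 + w + x
s(Z) = 12 - 2*Z (s(Z) = 8 - (-3 + (-1 + Z + Z)) = 8 - (-3 + (-1 + 2*Z)) = 8 - (-4 + 2*Z) = 8 + (4 - 2*Z) = 12 - 2*Z)
M(l) = 12 - 2*l
(M(10) + 71)*(60 - 31) = ((12 - 2*10) + 71)*(60 - 31) = ((12 - 20) + 71)*29 = (-8 + 71)*29 = 63*29 = 1827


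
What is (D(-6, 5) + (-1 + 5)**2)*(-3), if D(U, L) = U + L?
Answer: -45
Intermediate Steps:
D(U, L) = L + U
(D(-6, 5) + (-1 + 5)**2)*(-3) = ((5 - 6) + (-1 + 5)**2)*(-3) = (-1 + 4**2)*(-3) = (-1 + 16)*(-3) = 15*(-3) = -45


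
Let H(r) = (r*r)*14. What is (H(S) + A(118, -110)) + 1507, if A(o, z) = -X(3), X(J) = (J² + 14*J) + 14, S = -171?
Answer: 410816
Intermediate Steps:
X(J) = 14 + J² + 14*J
H(r) = 14*r² (H(r) = r²*14 = 14*r²)
A(o, z) = -65 (A(o, z) = -(14 + 3² + 14*3) = -(14 + 9 + 42) = -1*65 = -65)
(H(S) + A(118, -110)) + 1507 = (14*(-171)² - 65) + 1507 = (14*29241 - 65) + 1507 = (409374 - 65) + 1507 = 409309 + 1507 = 410816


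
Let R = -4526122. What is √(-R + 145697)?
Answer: 3*√519091 ≈ 2161.4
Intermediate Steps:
√(-R + 145697) = √(-1*(-4526122) + 145697) = √(4526122 + 145697) = √4671819 = 3*√519091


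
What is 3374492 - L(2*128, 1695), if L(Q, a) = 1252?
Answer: 3373240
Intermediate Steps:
3374492 - L(2*128, 1695) = 3374492 - 1*1252 = 3374492 - 1252 = 3373240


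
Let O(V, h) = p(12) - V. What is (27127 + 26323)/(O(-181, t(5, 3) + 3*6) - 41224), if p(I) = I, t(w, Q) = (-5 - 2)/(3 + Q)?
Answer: -53450/41031 ≈ -1.3027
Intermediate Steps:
t(w, Q) = -7/(3 + Q)
O(V, h) = 12 - V
(27127 + 26323)/(O(-181, t(5, 3) + 3*6) - 41224) = (27127 + 26323)/((12 - 1*(-181)) - 41224) = 53450/((12 + 181) - 41224) = 53450/(193 - 41224) = 53450/(-41031) = 53450*(-1/41031) = -53450/41031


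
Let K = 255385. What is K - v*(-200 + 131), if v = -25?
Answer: 253660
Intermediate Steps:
K - v*(-200 + 131) = 255385 - (-25)*(-200 + 131) = 255385 - (-25)*(-69) = 255385 - 1*1725 = 255385 - 1725 = 253660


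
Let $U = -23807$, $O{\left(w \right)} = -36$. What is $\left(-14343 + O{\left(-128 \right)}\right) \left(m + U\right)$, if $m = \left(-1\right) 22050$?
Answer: $659377803$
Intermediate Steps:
$m = -22050$
$\left(-14343 + O{\left(-128 \right)}\right) \left(m + U\right) = \left(-14343 - 36\right) \left(-22050 - 23807\right) = \left(-14379\right) \left(-45857\right) = 659377803$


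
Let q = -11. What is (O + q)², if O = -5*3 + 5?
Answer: 441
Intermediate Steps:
O = -10 (O = -15 + 5 = -10)
(O + q)² = (-10 - 11)² = (-21)² = 441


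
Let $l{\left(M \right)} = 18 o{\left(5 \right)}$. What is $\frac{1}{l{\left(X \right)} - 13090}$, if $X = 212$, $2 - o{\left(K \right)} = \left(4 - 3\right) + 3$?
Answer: $- \frac{1}{13126} \approx -7.6185 \cdot 10^{-5}$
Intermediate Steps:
$o{\left(K \right)} = -2$ ($o{\left(K \right)} = 2 - \left(\left(4 - 3\right) + 3\right) = 2 - \left(1 + 3\right) = 2 - 4 = -2$)
$l{\left(M \right)} = -36$ ($l{\left(M \right)} = 18 \left(-2\right) = -36$)
$\frac{1}{l{\left(X \right)} - 13090} = \frac{1}{-36 - 13090} = \frac{1}{-13126} = - \frac{1}{13126}$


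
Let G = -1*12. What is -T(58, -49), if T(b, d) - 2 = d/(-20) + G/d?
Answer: -4601/980 ≈ -4.6949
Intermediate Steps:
G = -12
T(b, d) = 2 - 12/d - d/20 (T(b, d) = 2 + (d/(-20) - 12/d) = 2 + (d*(-1/20) - 12/d) = 2 + (-d/20 - 12/d) = 2 + (-12/d - d/20) = 2 - 12/d - d/20)
-T(58, -49) = -(2 - 12/(-49) - 1/20*(-49)) = -(2 - 12*(-1/49) + 49/20) = -(2 + 12/49 + 49/20) = -1*4601/980 = -4601/980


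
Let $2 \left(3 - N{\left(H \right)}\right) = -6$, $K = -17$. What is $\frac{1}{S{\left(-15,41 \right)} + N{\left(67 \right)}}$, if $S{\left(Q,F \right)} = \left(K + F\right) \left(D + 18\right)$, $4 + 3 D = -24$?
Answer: $\frac{1}{214} \approx 0.0046729$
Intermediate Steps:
$D = - \frac{28}{3}$ ($D = - \frac{4}{3} + \frac{1}{3} \left(-24\right) = - \frac{4}{3} - 8 = - \frac{28}{3} \approx -9.3333$)
$N{\left(H \right)} = 6$ ($N{\left(H \right)} = 3 - -3 = 3 + 3 = 6$)
$S{\left(Q,F \right)} = - \frac{442}{3} + \frac{26 F}{3}$ ($S{\left(Q,F \right)} = \left(-17 + F\right) \left(- \frac{28}{3} + 18\right) = \left(-17 + F\right) \frac{26}{3} = - \frac{442}{3} + \frac{26 F}{3}$)
$\frac{1}{S{\left(-15,41 \right)} + N{\left(67 \right)}} = \frac{1}{\left(- \frac{442}{3} + \frac{26}{3} \cdot 41\right) + 6} = \frac{1}{\left(- \frac{442}{3} + \frac{1066}{3}\right) + 6} = \frac{1}{208 + 6} = \frac{1}{214}$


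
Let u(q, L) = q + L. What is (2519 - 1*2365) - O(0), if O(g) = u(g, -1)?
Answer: 155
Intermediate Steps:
u(q, L) = L + q
O(g) = -1 + g
(2519 - 1*2365) - O(0) = (2519 - 1*2365) - (-1 + 0) = (2519 - 2365) - 1*(-1) = 154 + 1 = 155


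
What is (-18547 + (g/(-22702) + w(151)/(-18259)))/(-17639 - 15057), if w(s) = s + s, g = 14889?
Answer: 7688303590701/13553009185328 ≈ 0.56728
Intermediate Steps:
w(s) = 2*s
(-18547 + (g/(-22702) + w(151)/(-18259)))/(-17639 - 15057) = (-18547 + (14889/(-22702) + (2*151)/(-18259)))/(-17639 - 15057) = (-18547 + (14889*(-1/22702) + 302*(-1/18259)))/(-32696) = (-18547 + (-14889/22702 - 302/18259))*(-1/32696) = (-18547 - 278714255/414515818)*(-1/32696) = -7688303590701/414515818*(-1/32696) = 7688303590701/13553009185328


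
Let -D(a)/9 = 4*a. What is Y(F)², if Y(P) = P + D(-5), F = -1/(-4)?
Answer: 519841/16 ≈ 32490.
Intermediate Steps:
F = ¼ (F = -1*(-¼) = ¼ ≈ 0.25000)
D(a) = -36*a
Y(P) = 180 + P (Y(P) = P - 36*(-5) = P + 180 = 180 + P)
Y(F)² = (180 + ¼)² = (721/4)² = 519841/16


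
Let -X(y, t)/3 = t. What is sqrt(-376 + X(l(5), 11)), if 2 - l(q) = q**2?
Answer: I*sqrt(409) ≈ 20.224*I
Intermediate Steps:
l(q) = 2 - q**2
X(y, t) = -3*t
sqrt(-376 + X(l(5), 11)) = sqrt(-376 - 3*11) = sqrt(-376 - 33) = sqrt(-409) = I*sqrt(409)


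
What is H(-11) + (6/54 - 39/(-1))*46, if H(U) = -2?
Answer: 16174/9 ≈ 1797.1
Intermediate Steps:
H(-11) + (6/54 - 39/(-1))*46 = -2 + (6/54 - 39/(-1))*46 = -2 + (6*(1/54) - 39*(-1))*46 = -2 + (1/9 + 39)*46 = -2 + (352/9)*46 = -2 + 16192/9 = 16174/9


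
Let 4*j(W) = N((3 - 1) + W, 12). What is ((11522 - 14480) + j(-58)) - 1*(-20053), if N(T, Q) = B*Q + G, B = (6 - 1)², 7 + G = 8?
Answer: 68681/4 ≈ 17170.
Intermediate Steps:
G = 1 (G = -7 + 8 = 1)
B = 25 (B = 5² = 25)
N(T, Q) = 1 + 25*Q (N(T, Q) = 25*Q + 1 = 1 + 25*Q)
j(W) = 301/4 (j(W) = (1 + 25*12)/4 = (1 + 300)/4 = (¼)*301 = 301/4)
((11522 - 14480) + j(-58)) - 1*(-20053) = ((11522 - 14480) + 301/4) - 1*(-20053) = (-2958 + 301/4) + 20053 = -11531/4 + 20053 = 68681/4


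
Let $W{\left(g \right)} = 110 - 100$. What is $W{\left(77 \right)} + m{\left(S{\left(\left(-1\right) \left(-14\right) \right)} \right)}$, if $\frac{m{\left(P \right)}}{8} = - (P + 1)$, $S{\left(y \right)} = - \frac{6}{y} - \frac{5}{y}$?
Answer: $\frac{58}{7} \approx 8.2857$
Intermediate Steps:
$S{\left(y \right)} = - \frac{11}{y}$
$W{\left(g \right)} = 10$
$m{\left(P \right)} = -8 - 8 P$ ($m{\left(P \right)} = 8 \left(- (P + 1)\right) = 8 \left(- (1 + P)\right) = 8 \left(-1 - P\right) = -8 - 8 P$)
$W{\left(77 \right)} + m{\left(S{\left(\left(-1\right) \left(-14\right) \right)} \right)} = 10 - \left(8 + 8 \left(- \frac{11}{\left(-1\right) \left(-14\right)}\right)\right) = 10 - \left(8 + 8 \left(- \frac{11}{14}\right)\right) = 10 - \left(8 + 8 \left(\left(-11\right) \frac{1}{14}\right)\right) = 10 - \frac{12}{7} = \frac{58}{7}$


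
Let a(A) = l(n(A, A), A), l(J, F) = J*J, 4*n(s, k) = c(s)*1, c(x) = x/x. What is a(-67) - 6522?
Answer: -104351/16 ≈ -6521.9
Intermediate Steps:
c(x) = 1
n(s, k) = ¼ (n(s, k) = (1*1)/4 = (¼)*1 = ¼)
l(J, F) = J²
a(A) = 1/16 (a(A) = (¼)² = 1/16)
a(-67) - 6522 = 1/16 - 6522 = -104351/16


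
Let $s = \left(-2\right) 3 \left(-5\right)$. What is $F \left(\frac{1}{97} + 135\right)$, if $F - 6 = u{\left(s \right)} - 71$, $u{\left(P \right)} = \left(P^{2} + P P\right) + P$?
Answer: $\frac{23114440}{97} \approx 2.3829 \cdot 10^{5}$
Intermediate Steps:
$s = 30$ ($s = \left(-6\right) \left(-5\right) = 30$)
$u{\left(P \right)} = P + 2 P^{2}$ ($u{\left(P \right)} = \left(P^{2} + P^{2}\right) + P = 2 P^{2} + P = P + 2 P^{2}$)
$F = 1765$ ($F = 6 + \left(30 \left(1 + 2 \cdot 30\right) - 71\right) = 6 - \left(71 - 30 \left(1 + 60\right)\right) = 6 + \left(30 \cdot 61 - 71\right) = 6 + \left(1830 - 71\right) = 6 + 1759 = 1765$)
$F \left(\frac{1}{97} + 135\right) = 1765 \left(\frac{1}{97} + 135\right) = 1765 \cdot \frac{13096}{97} = \frac{23114440}{97}$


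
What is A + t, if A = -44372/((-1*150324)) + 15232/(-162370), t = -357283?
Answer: -1090074636592946/3051013485 ≈ -3.5728e+5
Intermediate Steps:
A = 614368309/3051013485 (A = -44372/(-150324) + 15232*(-1/162370) = -44372*(-1/150324) - 7616/81185 = 11093/37581 - 7616/81185 = 614368309/3051013485 ≈ 0.20137)
A + t = 614368309/3051013485 - 357283 = -1090074636592946/3051013485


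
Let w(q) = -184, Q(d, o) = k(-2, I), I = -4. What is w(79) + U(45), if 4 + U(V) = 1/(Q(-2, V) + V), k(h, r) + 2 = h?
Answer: -7707/41 ≈ -187.98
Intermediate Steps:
k(h, r) = -2 + h
Q(d, o) = -4 (Q(d, o) = -2 - 2 = -4)
U(V) = -4 + 1/(-4 + V)
w(79) + U(45) = -184 + (17 - 4*45)/(-4 + 45) = -184 + (17 - 180)/41 = -184 + (1/41)*(-163) = -184 - 163/41 = -7707/41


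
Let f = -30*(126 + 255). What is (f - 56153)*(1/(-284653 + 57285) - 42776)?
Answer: 657305065073727/227368 ≈ 2.8909e+9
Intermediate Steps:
f = -11430 (f = -30*381 = -11430)
(f - 56153)*(1/(-284653 + 57285) - 42776) = (-11430 - 56153)*(1/(-284653 + 57285) - 42776) = -67583*(1/(-227368) - 42776) = -67583*(-1/227368 - 42776) = -67583*(-9725893569/227368) = 657305065073727/227368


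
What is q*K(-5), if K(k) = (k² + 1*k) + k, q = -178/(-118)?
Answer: 1335/59 ≈ 22.627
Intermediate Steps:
q = 89/59 (q = -178*(-1/118) = 89/59 ≈ 1.5085)
K(k) = k² + 2*k (K(k) = (k² + k) + k = (k + k²) + k = k² + 2*k)
q*K(-5) = 89*(-5*(2 - 5))/59 = 89*(-5*(-3))/59 = (89/59)*15 = 1335/59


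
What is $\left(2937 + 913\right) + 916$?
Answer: $4766$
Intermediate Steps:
$\left(2937 + 913\right) + 916 = 3850 + 916 = 4766$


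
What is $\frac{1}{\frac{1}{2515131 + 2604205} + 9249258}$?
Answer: $\frac{5119336}{47350059452689} \approx 1.0812 \cdot 10^{-7}$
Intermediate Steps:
$\frac{1}{\frac{1}{2515131 + 2604205} + 9249258} = \frac{1}{\frac{1}{5119336} + 9249258} = \frac{1}{\frac{47350059452689}{5119336}} = \frac{5119336}{47350059452689}$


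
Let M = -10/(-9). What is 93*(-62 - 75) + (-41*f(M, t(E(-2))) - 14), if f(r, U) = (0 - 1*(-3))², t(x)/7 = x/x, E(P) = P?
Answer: -13124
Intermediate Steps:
t(x) = 7 (t(x) = 7*(x/x) = 7*1 = 7)
M = 10/9 (M = -10*(-⅑) = 10/9 ≈ 1.1111)
f(r, U) = 9 (f(r, U) = (0 + 3)² = 3² = 9)
93*(-62 - 75) + (-41*f(M, t(E(-2))) - 14) = 93*(-62 - 75) + (-41*9 - 14) = 93*(-137) + (-369 - 14) = -12741 - 383 = -13124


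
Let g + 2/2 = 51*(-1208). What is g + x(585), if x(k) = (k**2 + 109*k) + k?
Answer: 344966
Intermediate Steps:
g = -61609 (g = -1 + 51*(-1208) = -1 - 61608 = -61609)
x(k) = k**2 + 110*k
g + x(585) = -61609 + 585*(110 + 585) = -61609 + 585*695 = -61609 + 406575 = 344966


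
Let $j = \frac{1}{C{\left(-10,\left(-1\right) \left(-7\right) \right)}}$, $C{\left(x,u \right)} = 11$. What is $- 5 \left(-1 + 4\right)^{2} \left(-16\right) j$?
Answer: $\frac{720}{11} \approx 65.455$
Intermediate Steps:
$j = \frac{1}{11} \approx 0.090909$
$- 5 \left(-1 + 4\right)^{2} \left(-16\right) j = - 5 \left(-1 + 4\right)^{2} \left(-16\right) \frac{1}{11} = - 5 \cdot 3^{2} \left(-16\right) \frac{1}{11} = \left(-5\right) 9 \left(-16\right) \frac{1}{11} = \left(-45\right) \left(-16\right) \frac{1}{11} = 720 \cdot \frac{1}{11} = \frac{720}{11}$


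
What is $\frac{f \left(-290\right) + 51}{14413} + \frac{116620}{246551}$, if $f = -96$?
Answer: $\frac{503376353}{209031739} \approx 2.4081$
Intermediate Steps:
$\frac{f \left(-290\right) + 51}{14413} + \frac{116620}{246551} = \frac{\left(-96\right) \left(-290\right) + 51}{14413} + \frac{116620}{246551} = \left(27840 + 51\right) \frac{1}{14413} + 116620 \cdot \frac{1}{246551} = 27891 \cdot \frac{1}{14413} + \frac{6860}{14503} = \frac{27891}{14413} + \frac{6860}{14503} = \frac{503376353}{209031739}$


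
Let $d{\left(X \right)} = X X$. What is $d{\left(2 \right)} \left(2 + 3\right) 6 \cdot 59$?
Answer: $7080$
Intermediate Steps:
$d{\left(X \right)} = X^{2}$
$d{\left(2 \right)} \left(2 + 3\right) 6 \cdot 59 = 2^{2} \left(2 + 3\right) 6 \cdot 59 = 4 \cdot 5 \cdot 6 \cdot 59 = 4 \cdot 30 \cdot 59 = 120 \cdot 59 = 7080$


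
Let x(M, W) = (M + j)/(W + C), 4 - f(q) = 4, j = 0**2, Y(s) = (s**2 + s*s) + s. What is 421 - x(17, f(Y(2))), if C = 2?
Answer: 825/2 ≈ 412.50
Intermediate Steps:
Y(s) = s + 2*s**2 (Y(s) = (s**2 + s**2) + s = 2*s**2 + s = s + 2*s**2)
j = 0
f(q) = 0 (f(q) = 4 - 1*4 = 4 - 4 = 0)
x(M, W) = M/(2 + W) (x(M, W) = (M + 0)/(W + 2) = M/(2 + W))
421 - x(17, f(Y(2))) = 421 - 17/(2 + 0) = 421 - 17/2 = 825/2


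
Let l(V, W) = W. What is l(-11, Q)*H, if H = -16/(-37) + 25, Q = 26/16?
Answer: 12233/296 ≈ 41.328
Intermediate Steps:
Q = 13/8 (Q = 26*(1/16) = 13/8 ≈ 1.6250)
H = 941/37 (H = -16*(-1/37) + 25 = 16/37 + 25 = 941/37 ≈ 25.432)
l(-11, Q)*H = (13/8)*(941/37) = 12233/296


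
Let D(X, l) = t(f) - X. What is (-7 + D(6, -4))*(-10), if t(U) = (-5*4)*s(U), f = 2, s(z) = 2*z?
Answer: 930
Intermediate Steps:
t(U) = -40*U (t(U) = (-5*4)*(2*U) = -40*U)
D(X, l) = -80 - X (D(X, l) = -40*2 - X = -80 - X)
(-7 + D(6, -4))*(-10) = (-7 + (-80 - 1*6))*(-10) = (-7 + (-80 - 6))*(-10) = (-7 - 86)*(-10) = -93*(-10) = 930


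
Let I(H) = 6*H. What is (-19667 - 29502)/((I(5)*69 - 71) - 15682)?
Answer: 49169/13683 ≈ 3.5934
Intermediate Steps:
(-19667 - 29502)/((I(5)*69 - 71) - 15682) = (-19667 - 29502)/(((6*5)*69 - 71) - 15682) = -49169/((30*69 - 71) - 15682) = -49169/((2070 - 71) - 15682) = -49169/(1999 - 15682) = -49169/(-13683) = -49169*(-1/13683) = 49169/13683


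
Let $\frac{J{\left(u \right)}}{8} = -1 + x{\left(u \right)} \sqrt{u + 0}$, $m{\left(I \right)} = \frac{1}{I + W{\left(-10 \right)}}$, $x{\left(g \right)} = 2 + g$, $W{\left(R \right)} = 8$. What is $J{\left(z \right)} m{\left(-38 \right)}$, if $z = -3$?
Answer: $\frac{4}{15} + \frac{4 i \sqrt{3}}{15} \approx 0.26667 + 0.46188 i$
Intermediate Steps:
$m{\left(I \right)} = \frac{1}{8 + I}$ ($m{\left(I \right)} = \frac{1}{I + 8} = \frac{1}{8 + I}$)
$J{\left(u \right)} = -8 + 8 \sqrt{u} \left(2 + u\right)$ ($J{\left(u \right)} = 8 \left(-1 + \left(2 + u\right) \sqrt{u + 0}\right) = 8 \left(-1 + \left(2 + u\right) \sqrt{u}\right) = 8 \left(-1 + \sqrt{u} \left(2 + u\right)\right) = -8 + 8 \sqrt{u} \left(2 + u\right)$)
$J{\left(z \right)} m{\left(-38 \right)} = \frac{-8 + 8 \sqrt{-3} \left(2 - 3\right)}{8 - 38} = \frac{-8 + 8 i \sqrt{3} \left(-1\right)}{-30} = \left(-8 - 8 i \sqrt{3}\right) \left(- \frac{1}{30}\right) = \frac{4}{15} + \frac{4 i \sqrt{3}}{15}$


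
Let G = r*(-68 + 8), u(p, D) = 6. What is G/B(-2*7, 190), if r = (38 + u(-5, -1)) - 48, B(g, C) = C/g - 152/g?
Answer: -1680/19 ≈ -88.421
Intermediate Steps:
B(g, C) = -152/g + C/g
r = -4 (r = (38 + 6) - 48 = 44 - 48 = -4)
G = 240 (G = -4*(-68 + 8) = -4*(-60) = 240)
G/B(-2*7, 190) = 240/(((-152 + 190)/((-2*7)))) = 240/((38/(-14))) = 240/((-1/14*38)) = 240/(-19/7) = 240*(-7/19) = -1680/19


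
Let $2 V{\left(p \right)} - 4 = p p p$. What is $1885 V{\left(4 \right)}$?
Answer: $64090$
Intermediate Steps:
$V{\left(p \right)} = 2 + \frac{p^{3}}{2}$ ($V{\left(p \right)} = 2 + \frac{p p p}{2} = 2 + \frac{p p^{2}}{2} = 2 + \frac{p^{3}}{2}$)
$1885 V{\left(4 \right)} = 1885 \left(2 + \frac{4^{3}}{2}\right) = 1885 \left(2 + \frac{1}{2} \cdot 64\right) = 1885 \left(2 + 32\right) = 1885 \cdot 34 = 64090$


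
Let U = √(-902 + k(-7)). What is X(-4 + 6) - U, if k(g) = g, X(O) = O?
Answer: 2 - 3*I*√101 ≈ 2.0 - 30.15*I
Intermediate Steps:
U = 3*I*√101 (U = √(-902 - 7) = √(-909) = 3*I*√101 ≈ 30.15*I)
X(-4 + 6) - U = (-4 + 6) - 3*I*√101 = 2 - 3*I*√101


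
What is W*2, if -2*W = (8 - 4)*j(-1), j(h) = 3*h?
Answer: 12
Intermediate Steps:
W = 6 (W = -(8 - 4)*3*(-1)/2 = -2*(-3) = -½*(-12) = 6)
W*2 = 6*2 = 12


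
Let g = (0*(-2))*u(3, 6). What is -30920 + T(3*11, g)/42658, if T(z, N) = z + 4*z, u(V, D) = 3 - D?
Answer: -119907745/3878 ≈ -30920.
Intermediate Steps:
g = 0 (g = (0*(-2))*(3 - 1*6) = 0*(3 - 6) = 0*(-3) = 0)
T(z, N) = 5*z
-30920 + T(3*11, g)/42658 = -30920 + (5*(3*11))/42658 = -30920 + (5*33)*(1/42658) = -30920 + 165*(1/42658) = -30920 + 15/3878 = -119907745/3878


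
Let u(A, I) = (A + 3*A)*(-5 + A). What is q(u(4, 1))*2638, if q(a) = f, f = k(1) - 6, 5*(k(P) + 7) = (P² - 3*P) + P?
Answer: -174108/5 ≈ -34822.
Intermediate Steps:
u(A, I) = 4*A*(-5 + A) (u(A, I) = (4*A)*(-5 + A) = 4*A*(-5 + A))
k(P) = -7 - 2*P/5 + P²/5 (k(P) = -7 + ((P² - 3*P) + P)/5 = -7 + (P² - 2*P)/5 = -7 + (-2*P/5 + P²/5) = -7 - 2*P/5 + P²/5)
f = -66/5 (f = (-7 - ⅖*1 + (⅕)*1²) - 6 = (-7 - ⅖ + (⅕)*1) - 6 = (-7 - ⅖ + ⅕) - 6 = -36/5 - 6 = -66/5 ≈ -13.200)
q(a) = -66/5
q(u(4, 1))*2638 = -66/5*2638 = -174108/5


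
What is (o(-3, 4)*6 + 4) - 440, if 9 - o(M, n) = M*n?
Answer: -310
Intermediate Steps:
o(M, n) = 9 - M*n
(o(-3, 4)*6 + 4) - 440 = ((9 - 1*(-3)*4)*6 + 4) - 440 = ((9 + 12)*6 + 4) - 440 = (21*6 + 4) - 440 = (126 + 4) - 440 = 130 - 440 = -310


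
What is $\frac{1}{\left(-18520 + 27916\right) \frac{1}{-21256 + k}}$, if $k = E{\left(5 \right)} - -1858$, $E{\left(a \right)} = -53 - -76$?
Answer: $- \frac{19375}{9396} \approx -2.062$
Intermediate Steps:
$E{\left(a \right)} = 23$ ($E{\left(a \right)} = -53 + 76 = 23$)
$k = 1881$ ($k = 23 - -1858 = 23 + 1858 = 1881$)
$\frac{1}{\left(-18520 + 27916\right) \frac{1}{-21256 + k}} = \frac{1}{\left(-18520 + 27916\right) \frac{1}{-21256 + 1881}} = \frac{1}{9396 \frac{1}{-19375}} = \frac{1}{9396 \left(- \frac{1}{19375}\right)} = \frac{1}{- \frac{9396}{19375}} = - \frac{19375}{9396}$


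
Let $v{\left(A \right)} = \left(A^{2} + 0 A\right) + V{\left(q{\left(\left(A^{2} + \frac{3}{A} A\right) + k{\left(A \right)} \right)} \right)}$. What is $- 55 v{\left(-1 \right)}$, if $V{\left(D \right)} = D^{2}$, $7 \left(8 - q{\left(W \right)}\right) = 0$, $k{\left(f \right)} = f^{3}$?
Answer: $-3575$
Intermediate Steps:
$q{\left(W \right)} = 8$ ($q{\left(W \right)} = 8 - 0 = 8 + 0 = 8$)
$v{\left(A \right)} = 64 + A^{2}$ ($v{\left(A \right)} = \left(A^{2} + 0 A\right) + 8^{2} = \left(A^{2} + 0\right) + 64 = A^{2} + 64 = 64 + A^{2}$)
$- 55 v{\left(-1 \right)} = - 55 \left(64 + \left(-1\right)^{2}\right) = - 55 \left(64 + 1\right) = \left(-55\right) 65 = -3575$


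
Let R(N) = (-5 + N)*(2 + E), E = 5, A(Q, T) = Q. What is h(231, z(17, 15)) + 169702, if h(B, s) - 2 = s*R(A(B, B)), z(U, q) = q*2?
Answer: 217164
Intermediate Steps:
z(U, q) = 2*q
R(N) = -35 + 7*N (R(N) = (-5 + N)*(2 + 5) = (-5 + N)*7 = -35 + 7*N)
h(B, s) = 2 + s*(-35 + 7*B)
h(231, z(17, 15)) + 169702 = (2 + 7*(2*15)*(-5 + 231)) + 169702 = (2 + 7*30*226) + 169702 = (2 + 47460) + 169702 = 47462 + 169702 = 217164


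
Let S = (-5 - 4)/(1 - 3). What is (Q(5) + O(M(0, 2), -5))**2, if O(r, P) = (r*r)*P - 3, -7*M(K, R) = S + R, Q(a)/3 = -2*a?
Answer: 53479969/38416 ≈ 1392.1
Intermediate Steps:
Q(a) = -6*a (Q(a) = 3*(-2*a) = -6*a)
S = 9/2 (S = -9/(-2) = -9*(-1/2) = 9/2 ≈ 4.5000)
M(K, R) = -9/14 - R/7 (M(K, R) = -(9/2 + R)/7 = -9/14 - R/7)
O(r, P) = -3 + P*r**2 (O(r, P) = r**2*P - 3 = P*r**2 - 3 = -3 + P*r**2)
(Q(5) + O(M(0, 2), -5))**2 = (-6*5 + (-3 - 5*(-9/14 - 1/7*2)**2))**2 = (-30 + (-3 - 5*(-9/14 - 2/7)**2))**2 = (-30 + (-3 - 5*(-13/14)**2))**2 = (-30 + (-3 - 5*169/196))**2 = (-30 + (-3 - 845/196))**2 = (-30 - 1433/196)**2 = (-7313/196)**2 = 53479969/38416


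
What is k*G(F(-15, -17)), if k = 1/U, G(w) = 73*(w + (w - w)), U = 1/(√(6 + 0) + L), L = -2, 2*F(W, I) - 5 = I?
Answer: 876 - 438*√6 ≈ -196.88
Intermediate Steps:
F(W, I) = 5/2 + I/2
U = 1/(-2 + √6) (U = 1/(√(6 + 0) - 2) = 1/(√6 - 2) = 1/(-2 + √6) ≈ 2.2247)
G(w) = 73*w (G(w) = 73*(w + 0) = 73*w)
k = 1/(1 + √6/2) ≈ 0.44949
k*G(F(-15, -17)) = (-2 + √6)*(73*(5/2 + (½)*(-17))) = (-2 + √6)*(73*(5/2 - 17/2)) = (-2 + √6)*(73*(-6)) = (-2 + √6)*(-438) = 876 - 438*√6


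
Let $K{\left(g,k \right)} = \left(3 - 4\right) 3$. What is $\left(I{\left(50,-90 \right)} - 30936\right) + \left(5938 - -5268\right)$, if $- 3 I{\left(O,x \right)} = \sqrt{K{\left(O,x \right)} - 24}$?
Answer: $-19730 - i \sqrt{3} \approx -19730.0 - 1.732 i$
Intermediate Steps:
$K{\left(g,k \right)} = -3$ ($K{\left(g,k \right)} = \left(-1\right) 3 = -3$)
$I{\left(O,x \right)} = - i \sqrt{3}$ ($I{\left(O,x \right)} = - \frac{\sqrt{-3 - 24}}{3} = - \frac{\sqrt{-27}}{3} = - \frac{3 i \sqrt{3}}{3} = - i \sqrt{3}$)
$\left(I{\left(50,-90 \right)} - 30936\right) + \left(5938 - -5268\right) = \left(- i \sqrt{3} - 30936\right) + \left(5938 - -5268\right) = \left(-30936 - i \sqrt{3}\right) + \left(5938 + 5268\right) = \left(-30936 - i \sqrt{3}\right) + 11206 = -19730 - i \sqrt{3}$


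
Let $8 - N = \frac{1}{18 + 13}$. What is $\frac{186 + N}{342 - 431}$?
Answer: $- \frac{6013}{2759} \approx -2.1794$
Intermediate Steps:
$N = \frac{247}{31}$ ($N = 8 - \frac{1}{18 + 13} = 8 - \frac{1}{31} = \frac{247}{31} \approx 7.9677$)
$\frac{186 + N}{342 - 431} = \frac{186 + \frac{247}{31}}{342 - 431} = \frac{6013}{31 \left(-89\right)} = \frac{6013}{31} \left(- \frac{1}{89}\right) = - \frac{6013}{2759}$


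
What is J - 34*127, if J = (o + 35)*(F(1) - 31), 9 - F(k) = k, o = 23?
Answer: -5652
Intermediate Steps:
F(k) = 9 - k
J = -1334 (J = (23 + 35)*((9 - 1*1) - 31) = 58*((9 - 1) - 31) = 58*(8 - 31) = 58*(-23) = -1334)
J - 34*127 = -1334 - 34*127 = -1334 - 4318 = -5652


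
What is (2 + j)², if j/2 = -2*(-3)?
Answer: 196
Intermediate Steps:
j = 12 (j = 2*(-2*(-3)) = 2*6 = 12)
(2 + j)² = (2 + 12)² = 14² = 196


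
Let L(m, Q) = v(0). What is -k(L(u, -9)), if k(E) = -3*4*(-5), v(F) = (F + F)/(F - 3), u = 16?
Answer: -60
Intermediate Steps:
v(F) = 2*F/(-3 + F) (v(F) = (2*F)/(-3 + F) = 2*F/(-3 + F))
L(m, Q) = 0 (L(m, Q) = 2*0/(-3 + 0) = 2*0/(-3) = 2*0*(-1/3) = 0)
k(E) = 60 (k(E) = -12*(-5) = 60)
-k(L(u, -9)) = -1*60 = -60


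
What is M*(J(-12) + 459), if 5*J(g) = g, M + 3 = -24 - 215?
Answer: -552486/5 ≈ -1.1050e+5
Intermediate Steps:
M = -242 (M = -3 + (-24 - 215) = -3 - 239 = -242)
J(g) = g/5
M*(J(-12) + 459) = -242*((1/5)*(-12) + 459) = -242*(-12/5 + 459) = -242*2283/5 = -552486/5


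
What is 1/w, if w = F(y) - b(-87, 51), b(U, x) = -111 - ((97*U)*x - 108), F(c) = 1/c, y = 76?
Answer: -76/32709335 ≈ -2.3235e-6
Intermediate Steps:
b(U, x) = -3 - 97*U*x (b(U, x) = -111 - (97*U*x - 108) = -111 - (-108 + 97*U*x) = -111 + (108 - 97*U*x) = -3 - 97*U*x)
w = -32709335/76 (w = 1/76 - (-3 - 97*(-87)*51) = 1/76 - (-3 + 430389) = 1/76 - 1*430386 = 1/76 - 430386 = -32709335/76 ≈ -4.3039e+5)
1/w = 1/(-32709335/76) = -76/32709335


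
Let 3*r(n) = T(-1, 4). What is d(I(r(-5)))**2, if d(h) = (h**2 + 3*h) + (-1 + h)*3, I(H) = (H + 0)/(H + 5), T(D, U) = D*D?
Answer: 450241/65536 ≈ 6.8701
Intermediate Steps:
T(D, U) = D**2
r(n) = 1/3 (r(n) = (1/3)*(-1)**2 = (1/3)*1 = 1/3)
I(H) = H/(5 + H)
d(h) = -3 + h**2 + 6*h (d(h) = (h**2 + 3*h) + (-3 + 3*h) = -3 + h**2 + 6*h)
d(I(r(-5)))**2 = (-3 + (1/(3*(5 + 1/3)))**2 + 6*(1/(3*(5 + 1/3))))**2 = (-3 + (1/(3*(16/3)))**2 + 6*(1/(3*(16/3))))**2 = (-3 + ((1/3)*(3/16))**2 + 6*((1/3)*(3/16)))**2 = (-3 + (1/16)**2 + 6*(1/16))**2 = (-3 + 1/256 + 3/8)**2 = (-671/256)**2 = 450241/65536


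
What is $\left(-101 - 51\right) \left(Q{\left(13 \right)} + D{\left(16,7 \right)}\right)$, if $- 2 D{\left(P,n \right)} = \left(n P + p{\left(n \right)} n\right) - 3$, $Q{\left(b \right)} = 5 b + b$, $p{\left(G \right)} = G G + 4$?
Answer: $24624$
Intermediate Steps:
$p{\left(G \right)} = 4 + G^{2}$ ($p{\left(G \right)} = G^{2} + 4 = 4 + G^{2}$)
$Q{\left(b \right)} = 6 b$
$D{\left(P,n \right)} = \frac{3}{2} - \frac{P n}{2} - \frac{n \left(4 + n^{2}\right)}{2}$ ($D{\left(P,n \right)} = - \frac{\left(n P + \left(4 + n^{2}\right) n\right) - 3}{2} = - \frac{\left(P n + n \left(4 + n^{2}\right)\right) - 3}{2} = - \frac{-3 + P n + n \left(4 + n^{2}\right)}{2} = \frac{3}{2} - \frac{P n}{2} - \frac{n \left(4 + n^{2}\right)}{2}$)
$\left(-101 - 51\right) \left(Q{\left(13 \right)} + D{\left(16,7 \right)}\right) = \left(-101 - 51\right) \left(6 \cdot 13 - \left(- \frac{3}{2} + 56 + \frac{7 \left(4 + 7^{2}\right)}{2}\right)\right) = - 152 \left(78 - \left(\frac{109}{2} + \frac{7 \left(4 + 49\right)}{2}\right)\right) = - 152 \left(78 - \left(\frac{109}{2} + \frac{371}{2}\right)\right) = - 152 \left(78 - 240\right) = \left(-152\right) \left(-162\right) = 24624$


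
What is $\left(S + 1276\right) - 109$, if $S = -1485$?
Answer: $-318$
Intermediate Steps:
$\left(S + 1276\right) - 109 = \left(-1485 + 1276\right) - 109 = -209 - 109 = -318$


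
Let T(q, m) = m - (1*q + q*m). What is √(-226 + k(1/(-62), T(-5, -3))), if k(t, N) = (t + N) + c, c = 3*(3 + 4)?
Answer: I*√838054/62 ≈ 14.765*I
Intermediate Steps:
c = 21 (c = 3*7 = 21)
T(q, m) = m - q - m*q (T(q, m) = m - (q + m*q) = m + (-q - m*q) = m - q - m*q)
k(t, N) = 21 + N + t (k(t, N) = (t + N) + 21 = (N + t) + 21 = 21 + N + t)
√(-226 + k(1/(-62), T(-5, -3))) = √(-226 + (21 + (-3 - 1*(-5) - 1*(-3)*(-5)) + 1/(-62))) = √(-226 + (21 + (-3 + 5 - 15) - 1/62)) = √(-226 + (21 - 13 - 1/62)) = √(-226 + 495/62) = √(-13517/62) = I*√838054/62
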